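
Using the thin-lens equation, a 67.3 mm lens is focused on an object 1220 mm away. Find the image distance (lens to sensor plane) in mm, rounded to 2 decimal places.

1/dᵢ = 1/f − 1/dₒ = 1/67.3 − 1/1220 = 0.0140392 mm⁻¹.
dᵢ = 1/0.0140392 ≈ 71.2293 mm.

71.23 mm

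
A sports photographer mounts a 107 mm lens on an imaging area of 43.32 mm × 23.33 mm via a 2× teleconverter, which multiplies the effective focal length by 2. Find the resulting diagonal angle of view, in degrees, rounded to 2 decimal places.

Effective focal length f = 107 × 2 = 214 mm.
Sensor diagonal = √(43.32² + 23.33²) = √2420.9113 ≈ 49.2028 mm.
α = 2·arctan(49.203 / (2 × 214)) = 2·arctan(0.11496) ≈ 13.1158°.

13.12°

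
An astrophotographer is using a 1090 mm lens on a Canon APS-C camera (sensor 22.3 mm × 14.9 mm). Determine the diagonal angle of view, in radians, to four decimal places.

Sensor diagonal = √(22.3² + 14.9²) = √719.3000 ≈ 26.8198 mm.
Angle of view α = 2·arctan(d/2f) with d = 26.8198 mm and f = 1090 mm.
d/2f = 0.01230; arctan(0.01230) ≈ 0.0123 rad, so α ≈ 0.0246 rad.

0.0246 rad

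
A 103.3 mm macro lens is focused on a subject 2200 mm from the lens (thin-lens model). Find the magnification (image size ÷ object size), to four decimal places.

Thin lens: 1/f = 1/dₒ + 1/dᵢ → 1/dᵢ = 1/103.3 − 1/2200 = 0.0092260 mm⁻¹, so dᵢ ≈ 108.3894 mm.
Magnification m = dᵢ/dₒ = 108.3894/2200 ≈ 0.04927.

0.0493×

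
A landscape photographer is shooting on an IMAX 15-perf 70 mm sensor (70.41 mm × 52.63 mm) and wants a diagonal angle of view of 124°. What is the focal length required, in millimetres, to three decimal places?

23.370 mm

Sensor diagonal = √(70.41² + 52.63²) = √7727.4850 ≈ 87.9061 mm.
From α = 2·arctan(d/2f) we get f = d / (2·tan(α/2)).
With d = 87.9061 mm and α/2 = 62°, tan(α/2) ≈ 1.88073, so f ≈ 87.9061 / 3.76145 ≈ 23.3703 mm.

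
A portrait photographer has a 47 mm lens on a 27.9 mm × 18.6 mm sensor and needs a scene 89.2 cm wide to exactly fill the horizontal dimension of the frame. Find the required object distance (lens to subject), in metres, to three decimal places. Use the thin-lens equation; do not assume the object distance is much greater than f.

1.550 m

W: 89.2 cm = 892 mm.
Magnification m = w/W = dᵢ/dₒ; combined with 1/f = 1/dₒ + 1/dᵢ this gives dₒ = f·(1 + W/w).
dₒ = 47 mm × (1 + 892/27.9) = 47 × 32.9713 ≈ 1549.652 mm = 1.54965 m.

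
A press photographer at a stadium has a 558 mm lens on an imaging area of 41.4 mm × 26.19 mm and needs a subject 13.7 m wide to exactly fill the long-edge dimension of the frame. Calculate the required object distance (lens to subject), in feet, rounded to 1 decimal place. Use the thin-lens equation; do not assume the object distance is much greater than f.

W: 13.7 m = 13700 mm.
Magnification m = w/W = dᵢ/dₒ; combined with 1/f = 1/dₒ + 1/dᵢ this gives dₒ = f·(1 + W/w).
dₒ = 558 mm × (1 + 13700/41.4) = 558 × 331.9179 ≈ 185210.174 mm = 185210.174/304.8 ft = 607.645 ft.

607.6 ft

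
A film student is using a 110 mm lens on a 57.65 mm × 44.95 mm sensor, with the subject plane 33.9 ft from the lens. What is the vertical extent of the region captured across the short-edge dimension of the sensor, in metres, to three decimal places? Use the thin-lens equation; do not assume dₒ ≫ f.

dₒ: 33.9 ft × 304.8 mm/ft = 10332.72 mm.
Similar triangles through the lens centre give W/dₒ = h/dᵢ; with 1/f = 1/dₒ + 1/dᵢ this gives W = h·(dₒ − f)/f.
W = 44.95 mm × (10332.7 − 110) / 110 = 44.95 × 92.9338 ≈ 4177.375 mm = 4.17737 m.

4.177 m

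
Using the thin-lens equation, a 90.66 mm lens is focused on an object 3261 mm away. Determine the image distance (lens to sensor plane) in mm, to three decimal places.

93.253 mm

1/dᵢ = 1/f − 1/dₒ = 1/90.66 − 1/3261 = 0.0107236 mm⁻¹.
dᵢ = 1/0.0107236 ≈ 93.2525 mm.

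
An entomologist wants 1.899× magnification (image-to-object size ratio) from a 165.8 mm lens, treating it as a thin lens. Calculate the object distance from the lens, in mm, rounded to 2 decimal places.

With m = dᵢ/dₒ and 1/f = 1/dₒ + 1/dᵢ, substituting dᵢ = m·dₒ gives 1/f = (1 + 1/m)/dₒ, hence dₒ = f·(1 + 1/m).
dₒ = 165.8 × (1 + 1/1.899) = 165.8 × 1.52659 ≈ 253.109 mm.

253.11 mm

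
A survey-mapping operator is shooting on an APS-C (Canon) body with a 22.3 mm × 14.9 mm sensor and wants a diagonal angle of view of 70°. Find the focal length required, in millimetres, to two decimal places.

19.15 mm

Sensor diagonal = √(22.3² + 14.9²) = √719.3000 ≈ 26.8198 mm.
From α = 2·arctan(d/2f) we get f = d / (2·tan(α/2)).
With d = 26.8198 mm and α/2 = 35°, tan(α/2) ≈ 0.70021, so f ≈ 26.8198 / 1.40042 ≈ 19.1513 mm.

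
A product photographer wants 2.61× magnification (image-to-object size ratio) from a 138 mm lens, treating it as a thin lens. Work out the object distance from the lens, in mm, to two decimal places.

With m = dᵢ/dₒ and 1/f = 1/dₒ + 1/dᵢ, substituting dᵢ = m·dₒ gives 1/f = (1 + 1/m)/dₒ, hence dₒ = f·(1 + 1/m).
dₒ = 138 × (1 + 1/2.61) = 138 × 1.38314 ≈ 190.874 mm.

190.87 mm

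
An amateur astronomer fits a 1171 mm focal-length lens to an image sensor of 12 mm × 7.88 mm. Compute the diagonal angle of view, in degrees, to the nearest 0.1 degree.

0.7°

Sensor diagonal = √(12² + 7.88²) = √206.0944 ≈ 14.3560 mm.
Angle of view α = 2·arctan(d/2f) with d = 14.3560 mm and f = 1171 mm.
d/2f = 0.00613; arctan(0.00613) ≈ 0.3512°, so α ≈ 0.7024°.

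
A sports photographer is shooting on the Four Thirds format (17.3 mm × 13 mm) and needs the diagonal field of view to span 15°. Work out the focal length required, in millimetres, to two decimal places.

82.19 mm

Sensor diagonal = √(17.3² + 13²) = √468.2900 ≈ 21.6400 mm.
From α = 2·arctan(d/2f) we get f = d / (2·tan(α/2)).
With d = 21.6400 mm and α/2 = 7.5°, tan(α/2) ≈ 0.13165, so f ≈ 21.6400 / 0.26330 ≈ 82.1861 mm.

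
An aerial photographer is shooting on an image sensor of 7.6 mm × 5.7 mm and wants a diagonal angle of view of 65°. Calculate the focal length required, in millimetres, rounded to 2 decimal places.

7.46 mm

Sensor diagonal = √(7.6² + 5.7²) = √90.2500 ≈ 9.5000 mm.
From α = 2·arctan(d/2f) we get f = d / (2·tan(α/2)).
With d = 9.5000 mm and α/2 = 32.5°, tan(α/2) ≈ 0.63707, so f ≈ 9.5000 / 1.27414 ≈ 7.4560 mm.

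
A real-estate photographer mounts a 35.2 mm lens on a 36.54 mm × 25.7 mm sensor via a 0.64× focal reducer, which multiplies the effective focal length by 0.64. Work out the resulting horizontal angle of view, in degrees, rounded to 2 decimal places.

Effective focal length f = 35.2 × 0.64 = 22.528 mm.
α = 2·arctan(36.54 / (2 × 22.528)) = 2·arctan(0.81099) ≈ 78.0835°.

78.08°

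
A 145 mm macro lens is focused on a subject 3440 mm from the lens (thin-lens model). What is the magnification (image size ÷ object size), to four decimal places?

Thin lens: 1/f = 1/dₒ + 1/dᵢ → 1/dᵢ = 1/145 − 1/3440 = 0.0066059 mm⁻¹, so dᵢ ≈ 151.3809 mm.
Magnification m = dᵢ/dₒ = 151.3809/3440 ≈ 0.04401.

0.0440×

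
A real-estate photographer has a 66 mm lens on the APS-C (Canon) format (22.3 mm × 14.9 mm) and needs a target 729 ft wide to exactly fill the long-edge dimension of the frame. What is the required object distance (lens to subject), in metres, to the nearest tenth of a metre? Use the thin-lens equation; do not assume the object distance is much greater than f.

657.7 m

W: 729 ft × 304.8 mm/ft = 222199.19 mm.
Magnification m = w/W = dᵢ/dₒ; combined with 1/f = 1/dₒ + 1/dᵢ this gives dₒ = f·(1 + W/w).
dₒ = 66 mm × (1 + 222199/22.3) = 66 × 9965.0894 ≈ 657695.898 mm = 657.696 m.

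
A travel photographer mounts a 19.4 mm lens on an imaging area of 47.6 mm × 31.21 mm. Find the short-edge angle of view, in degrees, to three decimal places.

77.625°

Angle of view α = 2·arctan(h/2f) with h = 31.21 mm and f = 19.4 mm.
h/2f = 0.80438; arctan(0.80438) ≈ 38.8126°, so α ≈ 77.6251°.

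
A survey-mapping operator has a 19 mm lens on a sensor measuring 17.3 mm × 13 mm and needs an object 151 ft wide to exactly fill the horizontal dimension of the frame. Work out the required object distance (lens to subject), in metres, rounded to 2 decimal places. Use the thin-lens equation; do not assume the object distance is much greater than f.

W: 151 ft × 304.8 mm/ft = 46024.80 mm.
Magnification m = w/W = dᵢ/dₒ; combined with 1/f = 1/dₒ + 1/dᵢ this gives dₒ = f·(1 + W/w).
dₒ = 19 mm × (1 + 46024.8/17.3) = 19 × 2661.3930 ≈ 50566.467 mm = 50.5665 m.

50.57 m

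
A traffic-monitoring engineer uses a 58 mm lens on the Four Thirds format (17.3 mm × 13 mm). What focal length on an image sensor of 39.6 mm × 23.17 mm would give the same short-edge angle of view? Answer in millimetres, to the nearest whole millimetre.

103 mm

Equal angle of view means equal height/f ratio, so f₂ = f₁ · (height₂/height₁) = 58 × 23.17/13.
f₂ = 58 × 1.78231 ≈ 103.374 mm.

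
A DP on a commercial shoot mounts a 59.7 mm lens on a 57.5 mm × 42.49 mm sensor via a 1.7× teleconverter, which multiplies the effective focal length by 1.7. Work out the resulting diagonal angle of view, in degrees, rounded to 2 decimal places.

Effective focal length f = 59.7 × 1.7 = 101.49 mm.
Sensor diagonal = √(57.5² + 42.49²) = √5111.6501 ≈ 71.4958 mm.
α = 2·arctan(71.496 / (2 × 101.49)) = 2·arctan(0.35223) ≈ 38.8077°.

38.81°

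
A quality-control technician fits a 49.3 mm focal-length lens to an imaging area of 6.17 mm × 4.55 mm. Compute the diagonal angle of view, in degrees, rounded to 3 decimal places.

Sensor diagonal = √(6.17² + 4.55²) = √58.7714 ≈ 7.6663 mm.
Angle of view α = 2·arctan(d/2f) with d = 7.6663 mm and f = 49.3 mm.
d/2f = 0.07775; arctan(0.07775) ≈ 4.4459°, so α ≈ 8.8917°.

8.892°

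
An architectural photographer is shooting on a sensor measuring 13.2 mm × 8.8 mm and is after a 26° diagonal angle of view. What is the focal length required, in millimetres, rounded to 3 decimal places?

34.358 mm

Sensor diagonal = √(13.2² + 8.8²) = √251.6800 ≈ 15.8644 mm.
From α = 2·arctan(d/2f) we get f = d / (2·tan(α/2)).
With d = 15.8644 mm and α/2 = 13°, tan(α/2) ≈ 0.23087, so f ≈ 15.8644 / 0.46174 ≈ 34.3582 mm.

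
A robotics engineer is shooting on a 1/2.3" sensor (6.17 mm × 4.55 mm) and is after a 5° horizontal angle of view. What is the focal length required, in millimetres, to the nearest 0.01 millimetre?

From α = 2·arctan(w/2f) we get f = w / (2·tan(α/2)).
With w = 6.17 mm and α/2 = 2.5°, tan(α/2) ≈ 0.04366, so f ≈ 6.17 / 0.08732 ≈ 70.6581 mm.

70.66 mm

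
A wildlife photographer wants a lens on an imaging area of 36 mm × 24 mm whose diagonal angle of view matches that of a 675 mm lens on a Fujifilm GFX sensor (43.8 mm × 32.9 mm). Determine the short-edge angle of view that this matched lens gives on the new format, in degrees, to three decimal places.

2.579°

Sensor diagonal = √(43.8² + 32.9²) = √3000.8500 ≈ 54.7800 mm.
Sensor diagonal = √(36² + 24²) = √1872.0000 ≈ 43.2666 mm.
Equal diagonal AOV ⇒ f₂ = f₁ · 43.2666/54.7800 = 675 × 0.78982 ≈ 533.1318 mm.
Short-edge AOV on the new format = 2·arctan(24 / (2 × 533.1318)) = 2·arctan(0.02251) ≈ 2.5788°.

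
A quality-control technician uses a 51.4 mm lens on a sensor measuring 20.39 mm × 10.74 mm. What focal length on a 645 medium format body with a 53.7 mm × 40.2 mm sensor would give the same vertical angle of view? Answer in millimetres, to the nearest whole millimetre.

Equal angle of view means equal height/f ratio, so f₂ = f₁ · (height₂/height₁) = 51.4 × 40.2/10.74.
f₂ = 51.4 × 3.74302 ≈ 192.391 mm.

192 mm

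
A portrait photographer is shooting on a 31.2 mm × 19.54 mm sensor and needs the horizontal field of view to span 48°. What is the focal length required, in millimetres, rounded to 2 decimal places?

From α = 2·arctan(w/2f) we get f = w / (2·tan(α/2)).
With w = 31.2 mm and α/2 = 24°, tan(α/2) ≈ 0.44523, so f ≈ 31.2 / 0.89046 ≈ 35.0382 mm.

35.04 mm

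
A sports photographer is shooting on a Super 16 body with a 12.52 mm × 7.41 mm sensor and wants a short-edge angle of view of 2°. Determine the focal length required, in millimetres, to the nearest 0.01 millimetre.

212.26 mm

From α = 2·arctan(h/2f) we get f = h / (2·tan(α/2)).
With h = 7.41 mm and α/2 = 1°, tan(α/2) ≈ 0.01746, so f ≈ 7.41 / 0.03491 ≈ 212.2593 mm.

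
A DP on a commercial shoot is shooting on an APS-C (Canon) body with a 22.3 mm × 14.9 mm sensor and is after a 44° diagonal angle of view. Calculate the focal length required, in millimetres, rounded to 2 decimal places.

Sensor diagonal = √(22.3² + 14.9²) = √719.3000 ≈ 26.8198 mm.
From α = 2·arctan(d/2f) we get f = d / (2·tan(α/2)).
With d = 26.8198 mm and α/2 = 22°, tan(α/2) ≈ 0.40403, so f ≈ 26.8198 / 0.80805 ≈ 33.1906 mm.

33.19 mm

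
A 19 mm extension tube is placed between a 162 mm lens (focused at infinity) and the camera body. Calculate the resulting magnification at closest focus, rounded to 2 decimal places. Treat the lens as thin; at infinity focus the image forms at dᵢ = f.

0.12×

The tube moves the image plane from f to f + e, so dᵢ = 162 + 19 = 181 mm. Focus is achieved when 1/f = 1/dₒ + 1/dᵢ, giving dₒ = 1/(1/f − 1/(f+e)).
Magnification m = dᵢ/dₒ = (f+e)·(1/f − 1/(f+e)) = e/f = 19/162 ≈ 0.1173.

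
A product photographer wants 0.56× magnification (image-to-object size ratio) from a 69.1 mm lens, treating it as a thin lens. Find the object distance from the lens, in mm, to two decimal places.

With m = dᵢ/dₒ and 1/f = 1/dₒ + 1/dᵢ, substituting dᵢ = m·dₒ gives 1/f = (1 + 1/m)/dₒ, hence dₒ = f·(1 + 1/m).
dₒ = 69.1 × (1 + 1/0.56) = 69.1 × 2.78571 ≈ 192.493 mm.

192.49 mm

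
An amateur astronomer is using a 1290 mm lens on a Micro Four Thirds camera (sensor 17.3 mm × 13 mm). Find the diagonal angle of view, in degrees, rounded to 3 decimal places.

Sensor diagonal = √(17.3² + 13²) = √468.2900 ≈ 21.6400 mm.
Angle of view α = 2·arctan(d/2f) with d = 21.6400 mm and f = 1290 mm.
d/2f = 0.00839; arctan(0.00839) ≈ 0.4806°, so α ≈ 0.9611°.

0.961°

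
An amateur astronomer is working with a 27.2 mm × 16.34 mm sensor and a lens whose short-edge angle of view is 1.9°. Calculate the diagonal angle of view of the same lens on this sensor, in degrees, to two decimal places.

From the short-edge AOV: f = 16.34 / (2·tan(0.95°)) = 16.34 / 0.03316 ≈ 492.6985 mm.
Sensor diagonal = √(27.2² + 16.34²) = √1006.8356 ≈ 31.7307 mm.
Diagonal AOV = 2·arctan(31.7307 / (2 × 492.6985)) = 2·arctan(0.03220) ≈ 3.6887°.

3.69°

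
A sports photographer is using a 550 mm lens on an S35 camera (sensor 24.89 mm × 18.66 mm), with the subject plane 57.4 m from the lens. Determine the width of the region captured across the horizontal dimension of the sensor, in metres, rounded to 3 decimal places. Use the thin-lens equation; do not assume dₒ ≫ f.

dₒ: 57.4 m = 57400 mm.
Similar triangles through the lens centre give W/dₒ = w/dᵢ; with 1/f = 1/dₒ + 1/dᵢ this gives W = w·(dₒ − f)/f.
W = 24.89 mm × (57400 − 550) / 550 = 24.89 × 103.3636 ≈ 2572.721 mm = 2.57272 m.

2.573 m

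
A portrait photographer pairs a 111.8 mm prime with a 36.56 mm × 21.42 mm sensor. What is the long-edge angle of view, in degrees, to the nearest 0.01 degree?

Angle of view α = 2·arctan(w/2f) with w = 36.56 mm and f = 111.8 mm.
w/2f = 0.16351; arctan(0.16351) ≈ 9.2860°, so α ≈ 18.5721°.

18.57°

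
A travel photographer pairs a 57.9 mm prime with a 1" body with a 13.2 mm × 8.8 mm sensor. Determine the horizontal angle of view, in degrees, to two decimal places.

Angle of view α = 2·arctan(w/2f) with w = 13.2 mm and f = 57.9 mm.
w/2f = 0.11399; arctan(0.11399) ≈ 6.5031°, so α ≈ 13.0061°.

13.01°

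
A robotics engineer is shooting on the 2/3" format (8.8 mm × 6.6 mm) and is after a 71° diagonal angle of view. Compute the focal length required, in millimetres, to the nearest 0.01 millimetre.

Sensor diagonal = √(8.8² + 6.6²) = √121.0000 ≈ 11.0000 mm.
From α = 2·arctan(d/2f) we get f = d / (2·tan(α/2)).
With d = 11.0000 mm and α/2 = 35.5°, tan(α/2) ≈ 0.71329, so f ≈ 11.0000 / 1.42659 ≈ 7.7107 mm.

7.71 mm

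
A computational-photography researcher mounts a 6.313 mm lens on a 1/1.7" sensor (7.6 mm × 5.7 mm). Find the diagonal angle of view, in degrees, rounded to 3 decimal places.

Sensor diagonal = √(7.6² + 5.7²) = √90.2500 ≈ 9.5000 mm.
Angle of view α = 2·arctan(d/2f) with d = 9.5000 mm and f = 6.313 mm.
d/2f = 0.75242; arctan(0.75242) ≈ 36.9584°, so α ≈ 73.9168°.

73.917°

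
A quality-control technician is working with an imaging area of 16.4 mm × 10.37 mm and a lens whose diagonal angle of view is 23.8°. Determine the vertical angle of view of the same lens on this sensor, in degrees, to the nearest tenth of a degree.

Sensor diagonal = √(16.4² + 10.37²) = √376.4969 ≈ 19.4035 mm.
From the diagonal AOV: f = 19.4035 / (2·tan(11.9°)) = 19.4035 / 0.42147 ≈ 46.0382 mm.
Vertical AOV = 2·arctan(10.37 / (2 × 46.0382)) = 2·arctan(0.11262) ≈ 12.8516°.

12.9°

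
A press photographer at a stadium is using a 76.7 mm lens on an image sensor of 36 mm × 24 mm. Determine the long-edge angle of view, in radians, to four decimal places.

0.4610 rad

Angle of view α = 2·arctan(w/2f) with w = 36 mm and f = 76.7 mm.
w/2f = 0.23468; arctan(0.23468) ≈ 0.2305 rad, so α ≈ 0.4610 rad.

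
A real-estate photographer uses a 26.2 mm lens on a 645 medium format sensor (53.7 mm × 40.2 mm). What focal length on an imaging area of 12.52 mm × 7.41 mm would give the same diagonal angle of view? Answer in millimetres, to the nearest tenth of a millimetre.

Sensor diagonal = √(53.7² + 40.2²) = √4499.7300 ≈ 67.0800 mm.
Sensor diagonal = √(12.52² + 7.41²) = √211.6585 ≈ 14.5485 mm.
Equal angle of view means equal diagonal/f ratio, so f₂ = f₁ · (diagonal₂/diagonal₁) = 26.2 × 14.5485/67.0800.
f₂ = 26.2 × 0.21688 ≈ 5.682 mm.

5.7 mm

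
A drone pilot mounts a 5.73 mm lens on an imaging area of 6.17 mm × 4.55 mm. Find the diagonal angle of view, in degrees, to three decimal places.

Sensor diagonal = √(6.17² + 4.55²) = √58.7714 ≈ 7.6663 mm.
Angle of view α = 2·arctan(d/2f) with d = 7.6663 mm and f = 5.73 mm.
d/2f = 0.66896; arctan(0.66896) ≈ 33.7808°, so α ≈ 67.5617°.

67.562°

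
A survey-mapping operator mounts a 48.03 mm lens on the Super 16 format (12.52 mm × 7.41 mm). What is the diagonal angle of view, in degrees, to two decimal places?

17.22°

Sensor diagonal = √(12.52² + 7.41²) = √211.6585 ≈ 14.5485 mm.
Angle of view α = 2·arctan(d/2f) with d = 14.5485 mm and f = 48.03 mm.
d/2f = 0.15145; arctan(0.15145) ≈ 8.6121°, so α ≈ 17.2242°.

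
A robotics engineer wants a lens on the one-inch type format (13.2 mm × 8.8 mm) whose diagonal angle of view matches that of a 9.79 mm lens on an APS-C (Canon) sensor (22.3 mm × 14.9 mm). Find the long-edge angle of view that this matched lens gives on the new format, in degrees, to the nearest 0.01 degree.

Sensor diagonal = √(22.3² + 14.9²) = √719.3000 ≈ 26.8198 mm.
Sensor diagonal = √(13.2² + 8.8²) = √251.6800 ≈ 15.8644 mm.
Equal diagonal AOV ⇒ f₂ = f₁ · 15.8644/26.8198 = 9.79 × 0.59152 ≈ 5.7910 mm.
Long-edge AOV on the new format = 2·arctan(13.2 / (2 × 5.7910)) = 2·arctan(1.13970) ≈ 97.4712°.

97.47°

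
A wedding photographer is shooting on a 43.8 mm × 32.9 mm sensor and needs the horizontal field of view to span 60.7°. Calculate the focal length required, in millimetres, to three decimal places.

37.402 mm

From α = 2·arctan(w/2f) we get f = w / (2·tan(α/2)).
With w = 43.8 mm and α/2 = 30.35°, tan(α/2) ≈ 0.58552, so f ≈ 43.8 / 1.17105 ≈ 37.4024 mm.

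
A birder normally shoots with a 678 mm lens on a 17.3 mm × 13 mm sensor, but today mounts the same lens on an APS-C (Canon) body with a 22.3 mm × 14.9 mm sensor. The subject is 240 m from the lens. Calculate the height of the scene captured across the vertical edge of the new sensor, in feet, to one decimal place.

The focal length stays 678 mm; the relevant sensor dimension is now h = 14.9 mm. Object distance dₒ = 240 m = 240000 mm.
Thin-lens field height W = h·(dₒ − f)/f = 14.9 × (240000 − 678)/678 ≈ 5259.436 mm = 5259.436/304.8 ft = 17.2554 ft.

17.3 ft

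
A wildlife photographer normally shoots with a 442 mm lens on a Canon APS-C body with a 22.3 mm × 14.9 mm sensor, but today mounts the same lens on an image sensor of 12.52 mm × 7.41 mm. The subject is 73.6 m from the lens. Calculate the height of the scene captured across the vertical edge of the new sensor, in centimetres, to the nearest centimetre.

123 cm

The focal length stays 442 mm; the relevant sensor dimension is now h = 7.41 mm. Object distance dₒ = 73.6 m = 73600 mm.
Thin-lens field height W = h·(dₒ − f)/f = 7.41 × (73600 − 442)/442 ≈ 1226.472 mm = 122.647 cm.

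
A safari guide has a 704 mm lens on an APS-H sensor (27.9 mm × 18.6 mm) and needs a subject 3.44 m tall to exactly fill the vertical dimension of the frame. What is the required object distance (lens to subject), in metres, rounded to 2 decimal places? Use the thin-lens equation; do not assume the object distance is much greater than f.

130.91 m

W: 3.44 m = 3440 mm.
Magnification m = h/W = dᵢ/dₒ; combined with 1/f = 1/dₒ + 1/dᵢ this gives dₒ = f·(1 + W/h).
dₒ = 704 mm × (1 + 3440/18.6) = 704 × 185.9462 ≈ 130906.151 mm = 130.906 m.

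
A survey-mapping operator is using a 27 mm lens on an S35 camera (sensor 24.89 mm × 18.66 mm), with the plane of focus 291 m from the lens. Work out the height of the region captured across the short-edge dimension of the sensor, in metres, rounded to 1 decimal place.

dₒ: 291 m = 291000 mm.
Similar triangles through the lens centre give W/dₒ = h/dᵢ; with 1/f = 1/dₒ + 1/dᵢ this gives W = h·(dₒ − f)/f.
W = 18.66 mm × (291000 − 27) / 27 = 18.66 × 10776.7778 ≈ 201094.673 mm = 201.095 m.

201.1 m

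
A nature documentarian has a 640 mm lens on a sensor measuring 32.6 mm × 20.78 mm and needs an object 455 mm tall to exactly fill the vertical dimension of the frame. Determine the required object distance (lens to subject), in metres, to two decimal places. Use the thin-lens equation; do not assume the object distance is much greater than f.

Magnification m = h/W = dᵢ/dₒ; combined with 1/f = 1/dₒ + 1/dᵢ this gives dₒ = f·(1 + W/h).
dₒ = 640 mm × (1 + 455/20.78) = 640 × 22.8961 ≈ 14653.474 mm = 14.6535 m.

14.65 m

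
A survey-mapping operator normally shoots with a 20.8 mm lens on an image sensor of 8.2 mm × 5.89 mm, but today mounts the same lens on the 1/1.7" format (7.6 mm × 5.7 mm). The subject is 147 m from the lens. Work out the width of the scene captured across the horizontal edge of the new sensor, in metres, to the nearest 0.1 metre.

53.7 m

The focal length stays 20.8 mm; the relevant sensor dimension is now w = 7.6 mm. Object distance dₒ = 147 m = 147000 mm.
Thin-lens field width W = w·(dₒ − f)/f = 7.6 × (147000 − 20.8)/20.8 ≈ 53703.938 mm = 53.7039 m.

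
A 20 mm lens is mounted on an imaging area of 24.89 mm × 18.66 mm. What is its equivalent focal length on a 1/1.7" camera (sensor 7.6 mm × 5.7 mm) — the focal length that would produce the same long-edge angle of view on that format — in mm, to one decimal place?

6.1 mm

Equal angle of view means equal width/f ratio, so f₂ = f₁ · (width₂/width₁) = 20 × 7.6/24.89.
f₂ = 20 × 0.30534 ≈ 6.107 mm.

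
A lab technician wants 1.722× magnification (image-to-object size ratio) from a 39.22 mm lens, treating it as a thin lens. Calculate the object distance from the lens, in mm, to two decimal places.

With m = dᵢ/dₒ and 1/f = 1/dₒ + 1/dᵢ, substituting dᵢ = m·dₒ gives 1/f = (1 + 1/m)/dₒ, hence dₒ = f·(1 + 1/m).
dₒ = 39.22 × (1 + 1/1.722) = 39.22 × 1.58072 ≈ 61.996 mm.

62.00 mm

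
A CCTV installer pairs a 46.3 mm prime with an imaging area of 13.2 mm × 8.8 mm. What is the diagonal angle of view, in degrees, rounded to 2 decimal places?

19.44°

Sensor diagonal = √(13.2² + 8.8²) = √251.6800 ≈ 15.8644 mm.
Angle of view α = 2·arctan(d/2f) with d = 15.8644 mm and f = 46.3 mm.
d/2f = 0.17132; arctan(0.17132) ≈ 9.7217°, so α ≈ 19.4433°.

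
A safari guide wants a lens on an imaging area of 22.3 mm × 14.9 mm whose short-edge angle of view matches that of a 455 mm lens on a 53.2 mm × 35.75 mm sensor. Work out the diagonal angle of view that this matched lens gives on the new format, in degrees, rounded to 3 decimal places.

Equal short-edge AOV ⇒ f₂ = f₁ · 14.9/35.75 = 455 × 0.41678 ≈ 189.6364 mm.
Sensor diagonal = √(22.3² + 14.9²) = √719.3000 ≈ 26.8198 mm.
Diagonal AOV on the new format = 2·arctan(26.8198 / (2 × 189.6364)) = 2·arctan(0.07071) ≈ 8.0897°.

8.090°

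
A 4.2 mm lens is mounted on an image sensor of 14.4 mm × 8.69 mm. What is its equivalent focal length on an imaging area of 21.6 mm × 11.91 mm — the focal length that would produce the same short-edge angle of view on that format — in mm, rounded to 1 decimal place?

5.8 mm

Equal angle of view means equal height/f ratio, so f₂ = f₁ · (height₂/height₁) = 4.2 × 11.91/8.69.
f₂ = 4.2 × 1.37054 ≈ 5.756 mm.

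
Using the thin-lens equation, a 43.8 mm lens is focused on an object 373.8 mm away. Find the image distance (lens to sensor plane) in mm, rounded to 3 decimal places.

49.613 mm

1/dᵢ = 1/f − 1/dₒ = 1/43.8 − 1/373.8 = 0.0201558 mm⁻¹.
dᵢ = 1/0.0201558 ≈ 49.6135 mm.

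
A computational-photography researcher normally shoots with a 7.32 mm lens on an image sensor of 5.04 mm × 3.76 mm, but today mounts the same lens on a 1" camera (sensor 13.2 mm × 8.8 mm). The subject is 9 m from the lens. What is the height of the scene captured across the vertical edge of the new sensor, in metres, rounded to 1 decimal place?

The focal length stays 7.32 mm; the relevant sensor dimension is now h = 8.8 mm. Object distance dₒ = 9 m = 9000 mm.
Thin-lens field height W = h·(dₒ − f)/f = 8.8 × (9000 − 7.32)/7.32 ≈ 10810.872 mm = 10.8109 m.

10.8 m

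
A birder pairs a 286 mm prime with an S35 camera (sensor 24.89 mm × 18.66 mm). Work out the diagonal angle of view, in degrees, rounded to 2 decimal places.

6.23°

Sensor diagonal = √(24.89² + 18.66²) = √967.7077 ≈ 31.1080 mm.
Angle of view α = 2·arctan(d/2f) with d = 31.1080 mm and f = 286 mm.
d/2f = 0.05438; arctan(0.05438) ≈ 3.1129°, so α ≈ 6.2259°.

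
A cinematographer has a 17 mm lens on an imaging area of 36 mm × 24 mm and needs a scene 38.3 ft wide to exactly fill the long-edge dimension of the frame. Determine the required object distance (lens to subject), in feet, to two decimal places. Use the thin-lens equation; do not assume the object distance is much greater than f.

W: 38.3 ft × 304.8 mm/ft = 11673.84 mm.
Magnification m = w/W = dᵢ/dₒ; combined with 1/f = 1/dₒ + 1/dᵢ this gives dₒ = f·(1 + W/w).
dₒ = 17 mm × (1 + 11673.8/36) = 17 × 325.2733 ≈ 5529.646 mm = 5529.646/304.8 ft = 18.1419 ft.

18.14 ft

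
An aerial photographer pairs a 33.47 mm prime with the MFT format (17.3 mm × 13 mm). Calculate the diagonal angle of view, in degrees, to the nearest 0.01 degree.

Sensor diagonal = √(17.3² + 13²) = √468.2900 ≈ 21.6400 mm.
Angle of view α = 2·arctan(d/2f) with d = 21.6400 mm and f = 33.47 mm.
d/2f = 0.32327; arctan(0.32327) ≈ 17.9147°, so α ≈ 35.8294°.

35.83°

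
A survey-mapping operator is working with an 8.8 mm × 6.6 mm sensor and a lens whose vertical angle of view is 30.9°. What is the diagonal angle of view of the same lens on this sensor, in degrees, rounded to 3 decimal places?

49.466°

From the vertical AOV: f = 6.6 / (2·tan(15.45°)) = 6.6 / 0.55277 ≈ 11.9399 mm.
Sensor diagonal = √(8.8² + 6.6²) = √121.0000 ≈ 11.0000 mm.
Diagonal AOV = 2·arctan(11.0000 / (2 × 11.9399)) = 2·arctan(0.46064) ≈ 49.4655°.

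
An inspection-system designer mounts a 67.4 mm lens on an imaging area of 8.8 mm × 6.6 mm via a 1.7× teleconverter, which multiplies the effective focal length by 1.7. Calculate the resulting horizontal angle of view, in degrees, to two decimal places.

4.40°

Effective focal length f = 67.4 × 1.7 = 114.58 mm.
α = 2·arctan(8.8 / (2 × 114.58)) = 2·arctan(0.03840) ≈ 4.3983°.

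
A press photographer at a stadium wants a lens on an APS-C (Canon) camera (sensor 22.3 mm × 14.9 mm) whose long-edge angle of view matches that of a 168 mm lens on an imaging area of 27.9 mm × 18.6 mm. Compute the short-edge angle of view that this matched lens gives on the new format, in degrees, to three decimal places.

Equal long-edge AOV ⇒ f₂ = f₁ · 22.3/27.9 = 168 × 0.79928 ≈ 134.2796 mm.
Short-edge AOV on the new format = 2·arctan(14.9 / (2 × 134.2796)) = 2·arctan(0.05548) ≈ 6.3512°.

6.351°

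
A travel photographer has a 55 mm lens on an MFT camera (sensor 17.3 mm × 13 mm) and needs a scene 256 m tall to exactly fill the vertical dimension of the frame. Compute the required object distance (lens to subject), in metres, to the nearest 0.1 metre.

W: 256 m = 256000 mm.
Magnification m = h/W = dᵢ/dₒ; combined with 1/f = 1/dₒ + 1/dᵢ this gives dₒ = f·(1 + W/h).
dₒ = 55 mm × (1 + 256000/13) = 55 × 19693.3077 ≈ 1083131.923 mm = 1083.13 m.

1083.1 m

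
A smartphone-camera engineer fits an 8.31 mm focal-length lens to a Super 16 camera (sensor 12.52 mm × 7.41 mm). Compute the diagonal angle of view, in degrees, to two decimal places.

Sensor diagonal = √(12.52² + 7.41²) = √211.6585 ≈ 14.5485 mm.
Angle of view α = 2·arctan(d/2f) with d = 14.5485 mm and f = 8.31 mm.
d/2f = 0.87536; arctan(0.87536) ≈ 41.1976°, so α ≈ 82.3952°.

82.40°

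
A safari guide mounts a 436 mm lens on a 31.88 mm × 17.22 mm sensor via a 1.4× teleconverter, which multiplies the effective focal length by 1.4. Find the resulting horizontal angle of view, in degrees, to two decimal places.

2.99°

Effective focal length f = 436 × 1.4 = 610.4 mm.
α = 2·arctan(31.88 / (2 × 610.4)) = 2·arctan(0.02611) ≈ 2.9918°.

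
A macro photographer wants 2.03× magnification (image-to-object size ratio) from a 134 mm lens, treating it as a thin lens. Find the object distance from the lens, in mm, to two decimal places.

200.01 mm

With m = dᵢ/dₒ and 1/f = 1/dₒ + 1/dᵢ, substituting dᵢ = m·dₒ gives 1/f = (1 + 1/m)/dₒ, hence dₒ = f·(1 + 1/m).
dₒ = 134 × (1 + 1/2.03) = 134 × 1.49261 ≈ 200.010 mm.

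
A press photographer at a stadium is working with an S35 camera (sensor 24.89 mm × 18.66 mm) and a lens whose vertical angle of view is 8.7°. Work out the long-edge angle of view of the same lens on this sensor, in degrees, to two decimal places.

From the vertical AOV: f = 18.66 / (2·tan(4.35°)) = 18.66 / 0.15214 ≈ 122.6534 mm.
Long-edge AOV = 2·arctan(24.89 / (2 × 122.6534)) = 2·arctan(0.10146) ≈ 11.5874°.

11.59°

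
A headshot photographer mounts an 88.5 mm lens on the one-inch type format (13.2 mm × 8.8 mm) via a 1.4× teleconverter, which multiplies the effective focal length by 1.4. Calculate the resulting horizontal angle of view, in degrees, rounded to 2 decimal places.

Effective focal length f = 88.5 × 1.4 = 123.9 mm.
α = 2·arctan(13.2 / (2 × 123.9)) = 2·arctan(0.05327) ≈ 6.0984°.

6.10°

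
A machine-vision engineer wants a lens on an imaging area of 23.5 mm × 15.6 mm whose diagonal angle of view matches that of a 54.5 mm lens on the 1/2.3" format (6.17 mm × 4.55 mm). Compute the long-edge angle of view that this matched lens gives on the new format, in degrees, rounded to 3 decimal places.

Sensor diagonal = √(6.17² + 4.55²) = √58.7714 ≈ 7.6663 mm.
Sensor diagonal = √(23.5² + 15.6²) = √795.6100 ≈ 28.2066 mm.
Equal diagonal AOV ⇒ f₂ = f₁ · 28.2066/7.6663 = 54.5 × 3.67932 ≈ 200.5227 mm.
Long-edge AOV on the new format = 2·arctan(23.5 / (2 × 200.5227)) = 2·arctan(0.05860) ≈ 6.7070°.

6.707°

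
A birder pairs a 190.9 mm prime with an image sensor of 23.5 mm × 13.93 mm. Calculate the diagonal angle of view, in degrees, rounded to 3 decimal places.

8.185°

Sensor diagonal = √(23.5² + 13.93²) = √746.2949 ≈ 27.3184 mm.
Angle of view α = 2·arctan(d/2f) with d = 27.3184 mm and f = 190.9 mm.
d/2f = 0.07155; arctan(0.07155) ≈ 4.0926°, so α ≈ 8.1853°.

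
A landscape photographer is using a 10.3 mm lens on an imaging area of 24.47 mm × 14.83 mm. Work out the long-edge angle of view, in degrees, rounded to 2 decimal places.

Angle of view α = 2·arctan(w/2f) with w = 24.47 mm and f = 10.3 mm.
w/2f = 1.18786; arctan(1.18786) ≈ 49.9077°, so α ≈ 99.8155°.

99.82°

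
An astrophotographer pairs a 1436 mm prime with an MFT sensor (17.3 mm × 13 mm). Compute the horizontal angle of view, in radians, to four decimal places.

0.0120 rad

Angle of view α = 2·arctan(w/2f) with w = 17.3 mm and f = 1436 mm.
w/2f = 0.00602; arctan(0.00602) ≈ 0.0060 rad, so α ≈ 0.0120 rad.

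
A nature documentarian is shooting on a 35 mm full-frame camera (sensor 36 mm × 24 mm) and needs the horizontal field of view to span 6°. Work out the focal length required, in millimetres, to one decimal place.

From α = 2·arctan(w/2f) we get f = w / (2·tan(α/2)).
With w = 36 mm and α/2 = 3°, tan(α/2) ≈ 0.05241, so f ≈ 36 / 0.10482 ≈ 343.4605 mm.

343.5 mm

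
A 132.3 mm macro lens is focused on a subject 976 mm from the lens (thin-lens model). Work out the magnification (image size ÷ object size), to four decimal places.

0.1568×

Thin lens: 1/f = 1/dₒ + 1/dᵢ → 1/dᵢ = 1/132.3 − 1/976 = 0.0065340 mm⁻¹, so dᵢ ≈ 153.0459 mm.
Magnification m = dᵢ/dₒ = 153.0459/976 ≈ 0.15681.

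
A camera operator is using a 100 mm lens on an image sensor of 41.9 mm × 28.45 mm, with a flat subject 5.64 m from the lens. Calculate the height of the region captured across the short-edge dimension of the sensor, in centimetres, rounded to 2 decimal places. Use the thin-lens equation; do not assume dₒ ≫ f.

dₒ: 5.64 m = 5640 mm.
Similar triangles through the lens centre give W/dₒ = h/dᵢ; with 1/f = 1/dₒ + 1/dᵢ this gives W = h·(dₒ − f)/f.
W = 28.45 mm × (5640 − 100) / 100 = 28.45 × 55.4000 ≈ 1576.130 mm = 157.613 cm.

157.61 cm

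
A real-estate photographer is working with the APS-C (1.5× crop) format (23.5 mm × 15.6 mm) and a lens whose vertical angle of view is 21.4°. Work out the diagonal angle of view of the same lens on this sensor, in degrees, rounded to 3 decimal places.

From the vertical AOV: f = 15.6 / (2·tan(10.7°)) = 15.6 / 0.37790 ≈ 41.2803 mm.
Sensor diagonal = √(23.5² + 15.6²) = √795.6100 ≈ 28.2066 mm.
Diagonal AOV = 2·arctan(28.2066 / (2 × 41.2803)) = 2·arctan(0.34165) ≈ 37.7251°.

37.725°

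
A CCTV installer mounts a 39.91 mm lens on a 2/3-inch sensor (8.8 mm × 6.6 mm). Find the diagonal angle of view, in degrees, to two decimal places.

Sensor diagonal = √(8.8² + 6.6²) = √121.0000 ≈ 11.0000 mm.
Angle of view α = 2·arctan(d/2f) with d = 11.0000 mm and f = 39.91 mm.
d/2f = 0.13781; arctan(0.13781) ≈ 7.8465°, so α ≈ 15.6930°.

15.69°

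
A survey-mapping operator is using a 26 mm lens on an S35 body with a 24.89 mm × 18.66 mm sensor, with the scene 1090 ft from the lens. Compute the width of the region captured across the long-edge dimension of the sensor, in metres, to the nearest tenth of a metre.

dₒ: 1090 ft × 304.8 mm/ft = 332231.99 mm.
Similar triangles through the lens centre give W/dₒ = w/dᵢ; with 1/f = 1/dₒ + 1/dᵢ this gives W = w·(dₒ − f)/f.
W = 24.89 mm × (332232 − 26) / 26 = 24.89 × 12777.1534 ≈ 318023.349 mm = 318.023 m.

318.0 m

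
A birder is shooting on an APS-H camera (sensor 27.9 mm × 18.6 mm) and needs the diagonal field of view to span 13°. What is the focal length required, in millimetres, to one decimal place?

Sensor diagonal = √(27.9² + 18.6²) = √1124.3700 ≈ 33.5316 mm.
From α = 2·arctan(d/2f) we get f = d / (2·tan(α/2)).
With d = 33.5316 mm and α/2 = 6.5°, tan(α/2) ≈ 0.11394, so f ≈ 33.5316 / 0.22787 ≈ 147.1517 mm.

147.2 mm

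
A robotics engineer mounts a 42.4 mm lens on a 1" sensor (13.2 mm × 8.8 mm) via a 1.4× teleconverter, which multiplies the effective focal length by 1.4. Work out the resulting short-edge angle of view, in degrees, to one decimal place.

8.5°

Effective focal length f = 42.4 × 1.4 = 59.36 mm.
α = 2·arctan(8.8 / (2 × 59.36)) = 2·arctan(0.07412) ≈ 8.4785°.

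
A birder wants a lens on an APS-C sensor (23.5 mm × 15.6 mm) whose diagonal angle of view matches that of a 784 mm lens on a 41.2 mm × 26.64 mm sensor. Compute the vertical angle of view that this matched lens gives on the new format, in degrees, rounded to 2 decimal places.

1.98°

Sensor diagonal = √(41.2² + 26.64²) = √2407.1296 ≈ 49.0625 mm.
Sensor diagonal = √(23.5² + 15.6²) = √795.6100 ≈ 28.2066 mm.
Equal diagonal AOV ⇒ f₂ = f₁ · 28.2066/49.0625 = 784 × 0.57491 ≈ 450.7300 mm.
Vertical AOV on the new format = 2·arctan(15.6 / (2 × 450.7300)) = 2·arctan(0.01731) ≈ 1.9828°.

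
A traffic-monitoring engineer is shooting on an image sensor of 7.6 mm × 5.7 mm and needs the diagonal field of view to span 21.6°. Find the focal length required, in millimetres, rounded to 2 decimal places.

Sensor diagonal = √(7.6² + 5.7²) = √90.2500 ≈ 9.5000 mm.
From α = 2·arctan(d/2f) we get f = d / (2·tan(α/2)).
With d = 9.5000 mm and α/2 = 10.8°, tan(α/2) ≈ 0.19076, so f ≈ 9.5000 / 0.38152 ≈ 24.9004 mm.

24.90 mm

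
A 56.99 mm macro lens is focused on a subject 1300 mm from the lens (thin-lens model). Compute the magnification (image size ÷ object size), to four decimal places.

Thin lens: 1/f = 1/dₒ + 1/dᵢ → 1/dᵢ = 1/56.99 − 1/1300 = 0.0167777 mm⁻¹, so dᵢ ≈ 59.6029 mm.
Magnification m = dᵢ/dₒ = 59.6029/1300 ≈ 0.04585.

0.0458×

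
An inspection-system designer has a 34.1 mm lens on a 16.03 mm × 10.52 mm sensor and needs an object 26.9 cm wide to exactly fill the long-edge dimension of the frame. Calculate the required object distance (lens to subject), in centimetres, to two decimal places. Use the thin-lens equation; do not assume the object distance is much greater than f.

60.63 cm

W: 26.9 cm = 269 mm.
Magnification m = w/W = dᵢ/dₒ; combined with 1/f = 1/dₒ + 1/dᵢ this gives dₒ = f·(1 + W/w).
dₒ = 34.1 mm × (1 + 269/16.03) = 34.1 × 17.7810 ≈ 606.333 mm = 60.6333 cm.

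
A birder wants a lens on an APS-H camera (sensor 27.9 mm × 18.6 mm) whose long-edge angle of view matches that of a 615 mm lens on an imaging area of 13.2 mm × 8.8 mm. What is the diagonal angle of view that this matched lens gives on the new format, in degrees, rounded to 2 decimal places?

1.48°

Equal long-edge AOV ⇒ f₂ = f₁ · 27.9/13.2 = 615 × 2.11364 ≈ 1299.8864 mm.
Sensor diagonal = √(27.9² + 18.6²) = √1124.3700 ≈ 33.5316 mm.
Diagonal AOV on the new format = 2·arctan(33.5316 / (2 × 1299.8864)) = 2·arctan(0.01290) ≈ 1.4779°.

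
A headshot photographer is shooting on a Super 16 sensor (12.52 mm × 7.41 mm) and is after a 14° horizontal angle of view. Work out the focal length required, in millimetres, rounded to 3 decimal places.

From α = 2·arctan(w/2f) we get f = w / (2·tan(α/2)).
With w = 12.52 mm and α/2 = 7°, tan(α/2) ≈ 0.12278, so f ≈ 12.52 / 0.24557 ≈ 50.9836 mm.

50.984 mm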